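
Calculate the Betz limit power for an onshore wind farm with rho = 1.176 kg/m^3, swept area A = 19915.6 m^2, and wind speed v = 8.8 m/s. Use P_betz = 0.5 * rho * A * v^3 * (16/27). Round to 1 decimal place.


The Betz coefficient Cp_max = 16/27 = 0.5926
v^3 = 8.8^3 = 681.472
P_betz = 0.5 * rho * A * v^3 * Cp_max
P_betz = 0.5 * 1.176 * 19915.6 * 681.472 * 0.5926
P_betz = 4729061.4 W

4729061.4


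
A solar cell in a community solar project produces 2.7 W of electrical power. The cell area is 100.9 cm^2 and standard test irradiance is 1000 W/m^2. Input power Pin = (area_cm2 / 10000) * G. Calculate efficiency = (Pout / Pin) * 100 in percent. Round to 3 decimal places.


First compute the input power:
  Pin = area_cm2 / 10000 * G = 100.9 / 10000 * 1000 = 10.09 W
Then compute efficiency:
  Efficiency = (Pout / Pin) * 100 = (2.7 / 10.09) * 100
  Efficiency = 26.759%

26.759


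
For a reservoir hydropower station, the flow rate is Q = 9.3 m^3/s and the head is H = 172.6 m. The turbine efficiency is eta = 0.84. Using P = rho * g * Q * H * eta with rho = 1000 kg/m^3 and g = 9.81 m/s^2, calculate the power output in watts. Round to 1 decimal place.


Apply the hydropower formula P = rho * g * Q * H * eta
rho * g = 1000 * 9.81 = 9810.0
P = 9810.0 * 9.3 * 172.6 * 0.84
P = 13227325.3 W

13227325.3


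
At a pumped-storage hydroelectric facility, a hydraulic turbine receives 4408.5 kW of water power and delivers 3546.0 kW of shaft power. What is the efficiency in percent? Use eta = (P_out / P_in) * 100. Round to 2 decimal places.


Turbine efficiency = (output power / input power) * 100
eta = (3546.0 / 4408.5) * 100
eta = 80.44%

80.44


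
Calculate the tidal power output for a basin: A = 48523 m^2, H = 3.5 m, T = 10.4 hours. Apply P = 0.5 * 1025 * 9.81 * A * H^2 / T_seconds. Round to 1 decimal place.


Convert period to seconds: T = 10.4 * 3600 = 37440.0 s
H^2 = 3.5^2 = 12.25
P = 0.5 * rho * g * A * H^2 / T
P = 0.5 * 1025 * 9.81 * 48523 * 12.25 / 37440.0
P = 79819.8 W

79819.8


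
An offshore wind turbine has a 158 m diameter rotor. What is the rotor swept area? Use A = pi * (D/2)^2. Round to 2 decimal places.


Compute the rotor radius:
  r = D / 2 = 158 / 2 = 79.0 m
Calculate swept area:
  A = pi * r^2 = pi * 79.0^2
  A = 19606.68 m^2

19606.68


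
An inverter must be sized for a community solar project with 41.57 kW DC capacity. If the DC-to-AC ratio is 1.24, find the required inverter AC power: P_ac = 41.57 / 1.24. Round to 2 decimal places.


The inverter AC capacity is determined by the DC/AC ratio.
Given: P_dc = 41.57 kW, DC/AC ratio = 1.24
P_ac = P_dc / ratio = 41.57 / 1.24
P_ac = 33.52 kW

33.52


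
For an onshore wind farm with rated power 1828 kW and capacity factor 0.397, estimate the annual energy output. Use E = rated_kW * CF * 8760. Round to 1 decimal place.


Annual energy = rated_kW * capacity_factor * hours_per_year
Given: P_rated = 1828 kW, CF = 0.397, hours = 8760
E = 1828 * 0.397 * 8760
E = 6357272.2 kWh

6357272.2


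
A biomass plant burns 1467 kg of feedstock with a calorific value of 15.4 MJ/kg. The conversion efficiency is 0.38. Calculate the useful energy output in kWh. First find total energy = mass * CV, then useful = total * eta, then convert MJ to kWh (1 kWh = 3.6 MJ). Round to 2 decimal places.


Total energy = mass * CV = 1467 * 15.4 = 22591.8 MJ
Useful energy = total * eta = 22591.8 * 0.38 = 8584.88 MJ
Convert to kWh: 8584.88 / 3.6
Useful energy = 2384.69 kWh

2384.69


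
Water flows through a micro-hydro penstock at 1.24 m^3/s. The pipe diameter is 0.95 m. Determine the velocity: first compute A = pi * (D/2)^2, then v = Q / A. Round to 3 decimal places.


Compute pipe cross-sectional area:
  A = pi * (D/2)^2 = pi * (0.95/2)^2 = 0.7088 m^2
Calculate velocity:
  v = Q / A = 1.24 / 0.7088
  v = 1.749 m/s

1.749


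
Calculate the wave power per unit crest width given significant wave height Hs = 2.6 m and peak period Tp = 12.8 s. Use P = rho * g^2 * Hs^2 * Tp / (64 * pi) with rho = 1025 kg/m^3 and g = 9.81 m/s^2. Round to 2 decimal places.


Apply wave power formula:
  g^2 = 9.81^2 = 96.2361
  Hs^2 = 2.6^2 = 6.76
  Numerator = rho * g^2 * Hs^2 * Tp = 1025 * 96.2361 * 6.76 * 12.8 = 8535295.19
  Denominator = 64 * pi = 201.0619
  P = 8535295.19 / 201.0619 = 42451.08 W/m

42451.08


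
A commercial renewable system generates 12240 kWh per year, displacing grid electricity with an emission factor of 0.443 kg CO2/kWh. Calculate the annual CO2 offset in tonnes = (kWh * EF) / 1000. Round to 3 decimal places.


CO2 offset in kg = generation * emission_factor
CO2 offset = 12240 * 0.443 = 5422.32 kg
Convert to tonnes:
  CO2 offset = 5422.32 / 1000 = 5.422 tonnes

5.422


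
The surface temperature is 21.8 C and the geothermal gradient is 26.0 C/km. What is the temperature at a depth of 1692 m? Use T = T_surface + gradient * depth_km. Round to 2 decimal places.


Convert depth to km: 1692 / 1000 = 1.692 km
Temperature increase = gradient * depth_km = 26.0 * 1.692 = 43.99 C
Temperature at depth = T_surface + delta_T = 21.8 + 43.99
T = 65.79 C

65.79


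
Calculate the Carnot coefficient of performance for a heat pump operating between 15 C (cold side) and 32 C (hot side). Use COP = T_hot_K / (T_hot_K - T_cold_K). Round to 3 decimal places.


Convert to Kelvin:
  T_hot = 32 + 273.15 = 305.15 K
  T_cold = 15 + 273.15 = 288.15 K
Apply Carnot COP formula:
  COP = T_hot_K / (T_hot_K - T_cold_K) = 305.15 / 17.0
  COP = 17.950

17.950


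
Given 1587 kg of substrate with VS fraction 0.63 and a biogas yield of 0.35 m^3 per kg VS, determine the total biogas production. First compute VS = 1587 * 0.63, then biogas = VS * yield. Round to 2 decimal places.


Compute volatile solids:
  VS = mass * VS_fraction = 1587 * 0.63 = 999.81 kg
Calculate biogas volume:
  Biogas = VS * specific_yield = 999.81 * 0.35
  Biogas = 349.93 m^3

349.93


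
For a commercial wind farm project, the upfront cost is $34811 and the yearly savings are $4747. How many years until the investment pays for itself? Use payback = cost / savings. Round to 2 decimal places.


Simple payback period = initial cost / annual savings
Payback = 34811 / 4747
Payback = 7.33 years

7.33


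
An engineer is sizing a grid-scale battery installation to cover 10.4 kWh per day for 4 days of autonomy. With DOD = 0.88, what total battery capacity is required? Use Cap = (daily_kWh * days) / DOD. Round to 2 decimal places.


Total energy needed = daily * days = 10.4 * 4 = 41.6 kWh
Account for depth of discharge:
  Cap = total_energy / DOD = 41.6 / 0.88
  Cap = 47.27 kWh

47.27


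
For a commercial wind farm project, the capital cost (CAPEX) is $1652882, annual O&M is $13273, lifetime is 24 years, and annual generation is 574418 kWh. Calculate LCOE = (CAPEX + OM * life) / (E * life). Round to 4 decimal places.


Total cost = CAPEX + OM * lifetime = 1652882 + 13273 * 24 = 1652882 + 318552 = 1971434
Total generation = annual * lifetime = 574418 * 24 = 13786032 kWh
LCOE = 1971434 / 13786032
LCOE = 0.1430 $/kWh

0.1430


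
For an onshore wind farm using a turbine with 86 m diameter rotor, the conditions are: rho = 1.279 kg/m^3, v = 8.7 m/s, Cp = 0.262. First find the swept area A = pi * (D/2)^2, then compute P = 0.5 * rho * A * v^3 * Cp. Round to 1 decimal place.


Step 1 -- Compute swept area:
  A = pi * (D/2)^2 = pi * (86/2)^2 = 5808.8 m^2
Step 2 -- Apply wind power equation:
  P = 0.5 * rho * A * v^3 * Cp
  v^3 = 8.7^3 = 658.503
  P = 0.5 * 1.279 * 5808.8 * 658.503 * 0.262
  P = 640894.3 W

640894.3


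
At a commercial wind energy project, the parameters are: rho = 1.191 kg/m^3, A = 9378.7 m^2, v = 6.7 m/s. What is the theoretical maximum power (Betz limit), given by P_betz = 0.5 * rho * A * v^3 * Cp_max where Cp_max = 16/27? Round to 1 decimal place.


The Betz coefficient Cp_max = 16/27 = 0.5926
v^3 = 6.7^3 = 300.763
P_betz = 0.5 * rho * A * v^3 * Cp_max
P_betz = 0.5 * 1.191 * 9378.7 * 300.763 * 0.5926
P_betz = 995417.0 W

995417.0


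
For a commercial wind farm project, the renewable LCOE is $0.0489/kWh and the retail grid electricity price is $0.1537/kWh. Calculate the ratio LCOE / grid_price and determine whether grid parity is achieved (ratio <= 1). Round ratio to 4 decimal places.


Compare LCOE to grid price:
  LCOE = $0.0489/kWh, Grid price = $0.1537/kWh
  Ratio = LCOE / grid_price = 0.0489 / 0.1537 = 0.3182
  Grid parity achieved (ratio <= 1)? yes

0.3182


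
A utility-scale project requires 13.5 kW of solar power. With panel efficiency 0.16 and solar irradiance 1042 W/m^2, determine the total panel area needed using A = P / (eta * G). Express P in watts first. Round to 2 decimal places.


Convert target power to watts: P = 13.5 * 1000 = 13500.0 W
Compute denominator: eta * G = 0.16 * 1042 = 166.72
Required area A = P / (eta * G) = 13500.0 / 166.72
A = 80.97 m^2

80.97


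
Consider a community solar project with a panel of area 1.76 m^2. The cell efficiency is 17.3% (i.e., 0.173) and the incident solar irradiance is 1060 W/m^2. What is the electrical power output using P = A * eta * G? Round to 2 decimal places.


Use the solar power formula P = A * eta * G.
Given: A = 1.76 m^2, eta = 0.173, G = 1060 W/m^2
P = 1.76 * 0.173 * 1060
P = 322.75 W

322.75


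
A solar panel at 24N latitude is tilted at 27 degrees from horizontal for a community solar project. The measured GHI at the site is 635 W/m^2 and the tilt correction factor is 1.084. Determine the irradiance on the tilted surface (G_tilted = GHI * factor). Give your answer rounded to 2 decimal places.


Identify the given values:
  GHI = 635 W/m^2, tilt correction factor = 1.084
Apply the formula G_tilted = GHI * factor:
  G_tilted = 635 * 1.084
  G_tilted = 688.34 W/m^2

688.34


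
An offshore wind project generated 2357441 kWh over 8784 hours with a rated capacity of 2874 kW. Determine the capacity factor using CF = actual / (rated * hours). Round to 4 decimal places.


Capacity factor = actual output / maximum possible output
Maximum possible = rated * hours = 2874 * 8784 = 25245216 kWh
CF = 2357441 / 25245216
CF = 0.0934

0.0934


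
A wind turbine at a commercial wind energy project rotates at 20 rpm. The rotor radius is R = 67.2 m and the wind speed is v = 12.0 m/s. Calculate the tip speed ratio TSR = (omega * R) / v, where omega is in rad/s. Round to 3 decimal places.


Convert rotational speed to rad/s:
  omega = 20 * 2 * pi / 60 = 2.0944 rad/s
Compute tip speed:
  v_tip = omega * R = 2.0944 * 67.2 = 140.743 m/s
Tip speed ratio:
  TSR = v_tip / v_wind = 140.743 / 12.0 = 11.729

11.729


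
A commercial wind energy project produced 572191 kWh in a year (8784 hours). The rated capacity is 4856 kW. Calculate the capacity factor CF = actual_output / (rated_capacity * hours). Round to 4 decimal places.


Capacity factor = actual output / maximum possible output
Maximum possible = rated * hours = 4856 * 8784 = 42655104 kWh
CF = 572191 / 42655104
CF = 0.0134

0.0134


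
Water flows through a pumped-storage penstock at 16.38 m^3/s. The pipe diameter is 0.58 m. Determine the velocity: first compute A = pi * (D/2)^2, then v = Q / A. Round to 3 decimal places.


Compute pipe cross-sectional area:
  A = pi * (D/2)^2 = pi * (0.58/2)^2 = 0.2642 m^2
Calculate velocity:
  v = Q / A = 16.38 / 0.2642
  v = 61.997 m/s

61.997


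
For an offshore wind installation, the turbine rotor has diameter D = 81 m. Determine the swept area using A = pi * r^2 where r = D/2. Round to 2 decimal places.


Compute the rotor radius:
  r = D / 2 = 81 / 2 = 40.5 m
Calculate swept area:
  A = pi * r^2 = pi * 40.5^2
  A = 5153.00 m^2

5153.00


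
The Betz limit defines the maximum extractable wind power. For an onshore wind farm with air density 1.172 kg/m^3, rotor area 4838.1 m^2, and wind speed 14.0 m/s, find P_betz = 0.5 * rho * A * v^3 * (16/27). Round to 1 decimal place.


The Betz coefficient Cp_max = 16/27 = 0.5926
v^3 = 14.0^3 = 2744.0
P_betz = 0.5 * rho * A * v^3 * Cp_max
P_betz = 0.5 * 1.172 * 4838.1 * 2744.0 * 0.5926
P_betz = 4610125.9 W

4610125.9


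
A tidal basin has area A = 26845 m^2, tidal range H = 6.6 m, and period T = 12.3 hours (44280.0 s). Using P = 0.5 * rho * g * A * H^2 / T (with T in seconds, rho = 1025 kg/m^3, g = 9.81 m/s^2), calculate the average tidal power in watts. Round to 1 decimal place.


Convert period to seconds: T = 12.3 * 3600 = 44280.0 s
H^2 = 6.6^2 = 43.56
P = 0.5 * rho * g * A * H^2 / T
P = 0.5 * 1025 * 9.81 * 26845 * 43.56 / 44280.0
P = 132772.0 W

132772.0


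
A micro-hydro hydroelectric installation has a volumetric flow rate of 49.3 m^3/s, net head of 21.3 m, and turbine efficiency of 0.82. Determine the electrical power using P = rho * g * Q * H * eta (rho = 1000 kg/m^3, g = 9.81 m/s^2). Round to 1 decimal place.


Apply the hydropower formula P = rho * g * Q * H * eta
rho * g = 1000 * 9.81 = 9810.0
P = 9810.0 * 49.3 * 21.3 * 0.82
P = 8447134.0 W

8447134.0


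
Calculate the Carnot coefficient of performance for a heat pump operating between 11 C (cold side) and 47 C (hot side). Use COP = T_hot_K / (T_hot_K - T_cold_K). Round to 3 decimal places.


Convert to Kelvin:
  T_hot = 47 + 273.15 = 320.15 K
  T_cold = 11 + 273.15 = 284.15 K
Apply Carnot COP formula:
  COP = T_hot_K / (T_hot_K - T_cold_K) = 320.15 / 36.0
  COP = 8.893

8.893


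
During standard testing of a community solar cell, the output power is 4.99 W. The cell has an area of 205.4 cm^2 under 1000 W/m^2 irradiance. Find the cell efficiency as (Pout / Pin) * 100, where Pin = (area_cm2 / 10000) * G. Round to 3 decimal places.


First compute the input power:
  Pin = area_cm2 / 10000 * G = 205.4 / 10000 * 1000 = 20.54 W
Then compute efficiency:
  Efficiency = (Pout / Pin) * 100 = (4.99 / 20.54) * 100
  Efficiency = 24.294%

24.294


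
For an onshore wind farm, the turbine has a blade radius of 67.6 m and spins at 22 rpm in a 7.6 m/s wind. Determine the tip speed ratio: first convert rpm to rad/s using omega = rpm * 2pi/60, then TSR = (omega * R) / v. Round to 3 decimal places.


Convert rotational speed to rad/s:
  omega = 22 * 2 * pi / 60 = 2.3038 rad/s
Compute tip speed:
  v_tip = omega * R = 2.3038 * 67.6 = 155.739 m/s
Tip speed ratio:
  TSR = v_tip / v_wind = 155.739 / 7.6 = 20.492

20.492


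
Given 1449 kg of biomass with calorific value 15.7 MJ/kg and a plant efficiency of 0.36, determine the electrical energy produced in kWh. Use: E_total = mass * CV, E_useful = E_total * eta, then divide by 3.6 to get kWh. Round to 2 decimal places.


Total energy = mass * CV = 1449 * 15.7 = 22749.3 MJ
Useful energy = total * eta = 22749.3 * 0.36 = 8189.75 MJ
Convert to kWh: 8189.75 / 3.6
Useful energy = 2274.93 kWh

2274.93


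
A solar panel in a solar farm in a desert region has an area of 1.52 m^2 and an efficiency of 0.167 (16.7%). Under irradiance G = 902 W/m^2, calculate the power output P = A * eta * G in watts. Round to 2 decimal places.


Use the solar power formula P = A * eta * G.
Given: A = 1.52 m^2, eta = 0.167, G = 902 W/m^2
P = 1.52 * 0.167 * 902
P = 228.96 W

228.96


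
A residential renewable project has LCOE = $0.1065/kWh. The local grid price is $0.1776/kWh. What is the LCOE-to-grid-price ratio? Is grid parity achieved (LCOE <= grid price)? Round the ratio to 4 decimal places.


Compare LCOE to grid price:
  LCOE = $0.1065/kWh, Grid price = $0.1776/kWh
  Ratio = LCOE / grid_price = 0.1065 / 0.1776 = 0.5997
  Grid parity achieved (ratio <= 1)? yes

0.5997


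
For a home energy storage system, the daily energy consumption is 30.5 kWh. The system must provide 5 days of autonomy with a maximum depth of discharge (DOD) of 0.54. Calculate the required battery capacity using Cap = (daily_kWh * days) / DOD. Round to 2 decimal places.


Total energy needed = daily * days = 30.5 * 5 = 152.5 kWh
Account for depth of discharge:
  Cap = total_energy / DOD = 152.5 / 0.54
  Cap = 282.41 kWh

282.41


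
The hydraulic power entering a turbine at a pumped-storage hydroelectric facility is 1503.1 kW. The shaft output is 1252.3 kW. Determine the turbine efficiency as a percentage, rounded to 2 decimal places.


Turbine efficiency = (output power / input power) * 100
eta = (1252.3 / 1503.1) * 100
eta = 83.31%

83.31


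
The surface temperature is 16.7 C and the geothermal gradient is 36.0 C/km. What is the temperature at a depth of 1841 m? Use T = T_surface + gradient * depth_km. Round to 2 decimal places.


Convert depth to km: 1841 / 1000 = 1.841 km
Temperature increase = gradient * depth_km = 36.0 * 1.841 = 66.28 C
Temperature at depth = T_surface + delta_T = 16.7 + 66.28
T = 82.98 C

82.98


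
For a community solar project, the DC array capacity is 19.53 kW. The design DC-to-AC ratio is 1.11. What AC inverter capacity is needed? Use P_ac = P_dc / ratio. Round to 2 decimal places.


The inverter AC capacity is determined by the DC/AC ratio.
Given: P_dc = 19.53 kW, DC/AC ratio = 1.11
P_ac = P_dc / ratio = 19.53 / 1.11
P_ac = 17.59 kW

17.59


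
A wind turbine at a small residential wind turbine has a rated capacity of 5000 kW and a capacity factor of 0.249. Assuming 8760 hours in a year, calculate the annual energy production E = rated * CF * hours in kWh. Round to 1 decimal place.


Annual energy = rated_kW * capacity_factor * hours_per_year
Given: P_rated = 5000 kW, CF = 0.249, hours = 8760
E = 5000 * 0.249 * 8760
E = 10906200.0 kWh

10906200.0


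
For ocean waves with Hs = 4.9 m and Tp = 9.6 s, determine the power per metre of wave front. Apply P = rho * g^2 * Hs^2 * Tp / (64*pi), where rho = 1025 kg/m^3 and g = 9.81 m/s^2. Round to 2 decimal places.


Apply wave power formula:
  g^2 = 9.81^2 = 96.2361
  Hs^2 = 4.9^2 = 24.01
  Numerator = rho * g^2 * Hs^2 * Tp = 1025 * 96.2361 * 24.01 * 9.6 = 22736587.01
  Denominator = 64 * pi = 201.0619
  P = 22736587.01 / 201.0619 = 113082.51 W/m

113082.51


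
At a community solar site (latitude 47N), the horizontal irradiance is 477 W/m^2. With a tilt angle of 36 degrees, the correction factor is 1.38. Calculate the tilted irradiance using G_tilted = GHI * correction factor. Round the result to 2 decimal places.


Identify the given values:
  GHI = 477 W/m^2, tilt correction factor = 1.38
Apply the formula G_tilted = GHI * factor:
  G_tilted = 477 * 1.38
  G_tilted = 658.26 W/m^2

658.26


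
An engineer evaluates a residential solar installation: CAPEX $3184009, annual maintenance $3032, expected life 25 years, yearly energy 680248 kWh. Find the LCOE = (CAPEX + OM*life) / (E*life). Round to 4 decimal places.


Total cost = CAPEX + OM * lifetime = 3184009 + 3032 * 25 = 3184009 + 75800 = 3259809
Total generation = annual * lifetime = 680248 * 25 = 17006200 kWh
LCOE = 3259809 / 17006200
LCOE = 0.1917 $/kWh

0.1917


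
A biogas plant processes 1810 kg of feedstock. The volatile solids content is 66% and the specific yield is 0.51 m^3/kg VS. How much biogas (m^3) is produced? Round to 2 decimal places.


Compute volatile solids:
  VS = mass * VS_fraction = 1810 * 0.66 = 1194.6 kg
Calculate biogas volume:
  Biogas = VS * specific_yield = 1194.6 * 0.51
  Biogas = 609.25 m^3

609.25


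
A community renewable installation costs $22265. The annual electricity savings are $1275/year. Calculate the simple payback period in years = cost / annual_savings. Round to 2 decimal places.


Simple payback period = initial cost / annual savings
Payback = 22265 / 1275
Payback = 17.46 years

17.46


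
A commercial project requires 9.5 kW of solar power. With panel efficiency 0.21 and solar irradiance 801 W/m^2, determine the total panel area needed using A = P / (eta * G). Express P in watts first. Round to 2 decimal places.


Convert target power to watts: P = 9.5 * 1000 = 9500.0 W
Compute denominator: eta * G = 0.21 * 801 = 168.21
Required area A = P / (eta * G) = 9500.0 / 168.21
A = 56.48 m^2

56.48


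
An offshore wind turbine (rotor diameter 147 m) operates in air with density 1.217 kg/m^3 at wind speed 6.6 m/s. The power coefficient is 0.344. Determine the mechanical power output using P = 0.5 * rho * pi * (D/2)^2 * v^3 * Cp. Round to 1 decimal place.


Step 1 -- Compute swept area:
  A = pi * (D/2)^2 = pi * (147/2)^2 = 16971.67 m^2
Step 2 -- Apply wind power equation:
  P = 0.5 * rho * A * v^3 * Cp
  v^3 = 6.6^3 = 287.496
  P = 0.5 * 1.217 * 16971.67 * 287.496 * 0.344
  P = 1021351.9 W

1021351.9


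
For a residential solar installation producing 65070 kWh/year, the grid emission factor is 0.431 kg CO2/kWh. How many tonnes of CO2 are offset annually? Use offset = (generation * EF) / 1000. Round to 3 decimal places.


CO2 offset in kg = generation * emission_factor
CO2 offset = 65070 * 0.431 = 28045.17 kg
Convert to tonnes:
  CO2 offset = 28045.17 / 1000 = 28.045 tonnes

28.045


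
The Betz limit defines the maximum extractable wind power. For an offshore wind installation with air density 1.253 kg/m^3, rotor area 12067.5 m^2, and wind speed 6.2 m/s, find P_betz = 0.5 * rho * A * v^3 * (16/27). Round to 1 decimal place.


The Betz coefficient Cp_max = 16/27 = 0.5926
v^3 = 6.2^3 = 238.328
P_betz = 0.5 * rho * A * v^3 * Cp_max
P_betz = 0.5 * 1.253 * 12067.5 * 238.328 * 0.5926
P_betz = 1067750.2 W

1067750.2


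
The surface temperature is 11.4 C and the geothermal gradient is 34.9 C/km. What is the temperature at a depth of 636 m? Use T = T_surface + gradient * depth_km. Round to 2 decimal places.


Convert depth to km: 636 / 1000 = 0.636 km
Temperature increase = gradient * depth_km = 34.9 * 0.636 = 22.2 C
Temperature at depth = T_surface + delta_T = 11.4 + 22.2
T = 33.60 C

33.60


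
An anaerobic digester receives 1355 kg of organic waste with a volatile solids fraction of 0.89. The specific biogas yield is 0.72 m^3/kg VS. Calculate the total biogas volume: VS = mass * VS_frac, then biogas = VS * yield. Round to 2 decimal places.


Compute volatile solids:
  VS = mass * VS_fraction = 1355 * 0.89 = 1205.95 kg
Calculate biogas volume:
  Biogas = VS * specific_yield = 1205.95 * 0.72
  Biogas = 868.28 m^3

868.28


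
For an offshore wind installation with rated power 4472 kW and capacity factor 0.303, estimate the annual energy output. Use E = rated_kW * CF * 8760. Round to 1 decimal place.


Annual energy = rated_kW * capacity_factor * hours_per_year
Given: P_rated = 4472 kW, CF = 0.303, hours = 8760
E = 4472 * 0.303 * 8760
E = 11869940.2 kWh

11869940.2


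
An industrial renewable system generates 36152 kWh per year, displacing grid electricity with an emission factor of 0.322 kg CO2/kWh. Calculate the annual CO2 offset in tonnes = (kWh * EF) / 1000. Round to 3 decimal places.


CO2 offset in kg = generation * emission_factor
CO2 offset = 36152 * 0.322 = 11640.94 kg
Convert to tonnes:
  CO2 offset = 11640.94 / 1000 = 11.641 tonnes

11.641


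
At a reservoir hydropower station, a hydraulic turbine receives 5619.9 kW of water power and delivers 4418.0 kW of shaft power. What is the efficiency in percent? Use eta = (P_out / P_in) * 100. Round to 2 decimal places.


Turbine efficiency = (output power / input power) * 100
eta = (4418.0 / 5619.9) * 100
eta = 78.61%

78.61


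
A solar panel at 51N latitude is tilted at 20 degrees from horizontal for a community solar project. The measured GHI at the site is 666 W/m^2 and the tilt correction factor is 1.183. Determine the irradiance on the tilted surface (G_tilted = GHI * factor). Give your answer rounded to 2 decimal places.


Identify the given values:
  GHI = 666 W/m^2, tilt correction factor = 1.183
Apply the formula G_tilted = GHI * factor:
  G_tilted = 666 * 1.183
  G_tilted = 787.88 W/m^2

787.88


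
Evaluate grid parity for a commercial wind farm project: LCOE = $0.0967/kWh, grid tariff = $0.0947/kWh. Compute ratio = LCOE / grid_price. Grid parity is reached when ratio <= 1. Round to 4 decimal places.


Compare LCOE to grid price:
  LCOE = $0.0967/kWh, Grid price = $0.0947/kWh
  Ratio = LCOE / grid_price = 0.0967 / 0.0947 = 1.0211
  Grid parity achieved (ratio <= 1)? no

1.0211


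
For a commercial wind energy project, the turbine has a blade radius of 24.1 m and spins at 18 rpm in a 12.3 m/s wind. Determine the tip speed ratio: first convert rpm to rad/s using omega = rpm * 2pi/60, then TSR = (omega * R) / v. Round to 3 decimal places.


Convert rotational speed to rad/s:
  omega = 18 * 2 * pi / 60 = 1.885 rad/s
Compute tip speed:
  v_tip = omega * R = 1.885 * 24.1 = 45.427 m/s
Tip speed ratio:
  TSR = v_tip / v_wind = 45.427 / 12.3 = 3.693

3.693


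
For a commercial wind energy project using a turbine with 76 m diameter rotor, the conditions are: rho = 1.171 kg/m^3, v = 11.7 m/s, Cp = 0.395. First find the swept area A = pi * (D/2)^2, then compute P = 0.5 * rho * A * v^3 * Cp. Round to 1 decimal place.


Step 1 -- Compute swept area:
  A = pi * (D/2)^2 = pi * (76/2)^2 = 4536.46 m^2
Step 2 -- Apply wind power equation:
  P = 0.5 * rho * A * v^3 * Cp
  v^3 = 11.7^3 = 1601.613
  P = 0.5 * 1.171 * 4536.46 * 1601.613 * 0.395
  P = 1680345.7 W

1680345.7


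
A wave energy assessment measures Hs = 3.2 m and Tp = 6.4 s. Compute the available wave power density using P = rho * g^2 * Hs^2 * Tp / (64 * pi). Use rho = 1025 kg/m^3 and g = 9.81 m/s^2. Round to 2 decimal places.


Apply wave power formula:
  g^2 = 9.81^2 = 96.2361
  Hs^2 = 3.2^2 = 10.24
  Numerator = rho * g^2 * Hs^2 * Tp = 1025 * 96.2361 * 10.24 * 6.4 = 6464602.28
  Denominator = 64 * pi = 201.0619
  P = 6464602.28 / 201.0619 = 32152.29 W/m

32152.29


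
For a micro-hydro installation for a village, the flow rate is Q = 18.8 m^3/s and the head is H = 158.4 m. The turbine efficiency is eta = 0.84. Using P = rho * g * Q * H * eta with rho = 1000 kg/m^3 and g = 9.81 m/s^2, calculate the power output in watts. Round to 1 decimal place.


Apply the hydropower formula P = rho * g * Q * H * eta
rho * g = 1000 * 9.81 = 9810.0
P = 9810.0 * 18.8 * 158.4 * 0.84
P = 24539252.0 W

24539252.0


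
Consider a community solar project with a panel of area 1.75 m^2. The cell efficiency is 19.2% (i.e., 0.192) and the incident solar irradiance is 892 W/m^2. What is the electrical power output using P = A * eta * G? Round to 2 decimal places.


Use the solar power formula P = A * eta * G.
Given: A = 1.75 m^2, eta = 0.192, G = 892 W/m^2
P = 1.75 * 0.192 * 892
P = 299.71 W

299.71


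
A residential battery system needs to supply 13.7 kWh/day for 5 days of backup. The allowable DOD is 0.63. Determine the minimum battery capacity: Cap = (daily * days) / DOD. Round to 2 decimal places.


Total energy needed = daily * days = 13.7 * 5 = 68.5 kWh
Account for depth of discharge:
  Cap = total_energy / DOD = 68.5 / 0.63
  Cap = 108.73 kWh

108.73


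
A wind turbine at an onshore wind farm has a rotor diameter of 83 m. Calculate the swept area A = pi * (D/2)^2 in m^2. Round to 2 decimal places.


Compute the rotor radius:
  r = D / 2 = 83 / 2 = 41.5 m
Calculate swept area:
  A = pi * r^2 = pi * 41.5^2
  A = 5410.61 m^2

5410.61


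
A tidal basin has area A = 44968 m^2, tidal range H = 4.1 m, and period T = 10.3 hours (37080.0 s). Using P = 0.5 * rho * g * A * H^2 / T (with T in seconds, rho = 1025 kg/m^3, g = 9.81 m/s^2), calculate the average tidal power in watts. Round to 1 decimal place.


Convert period to seconds: T = 10.3 * 3600 = 37080.0 s
H^2 = 4.1^2 = 16.81
P = 0.5 * rho * g * A * H^2 / T
P = 0.5 * 1025 * 9.81 * 44968 * 16.81 / 37080.0
P = 102493.1 W

102493.1


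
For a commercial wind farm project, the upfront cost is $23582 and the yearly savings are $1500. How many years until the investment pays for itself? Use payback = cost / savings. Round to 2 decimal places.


Simple payback period = initial cost / annual savings
Payback = 23582 / 1500
Payback = 15.72 years

15.72


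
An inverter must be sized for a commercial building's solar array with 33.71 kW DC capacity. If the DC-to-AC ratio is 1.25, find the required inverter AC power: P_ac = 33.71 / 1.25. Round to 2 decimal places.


The inverter AC capacity is determined by the DC/AC ratio.
Given: P_dc = 33.71 kW, DC/AC ratio = 1.25
P_ac = P_dc / ratio = 33.71 / 1.25
P_ac = 26.97 kW

26.97


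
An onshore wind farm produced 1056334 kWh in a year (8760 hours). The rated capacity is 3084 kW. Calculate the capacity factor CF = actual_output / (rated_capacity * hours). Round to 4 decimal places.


Capacity factor = actual output / maximum possible output
Maximum possible = rated * hours = 3084 * 8760 = 27015840 kWh
CF = 1056334 / 27015840
CF = 0.0391

0.0391


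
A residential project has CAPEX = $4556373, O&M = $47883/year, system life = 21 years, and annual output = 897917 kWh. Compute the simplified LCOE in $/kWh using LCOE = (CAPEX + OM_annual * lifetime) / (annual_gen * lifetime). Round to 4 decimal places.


Total cost = CAPEX + OM * lifetime = 4556373 + 47883 * 21 = 4556373 + 1005543 = 5561916
Total generation = annual * lifetime = 897917 * 21 = 18856257 kWh
LCOE = 5561916 / 18856257
LCOE = 0.2950 $/kWh

0.2950


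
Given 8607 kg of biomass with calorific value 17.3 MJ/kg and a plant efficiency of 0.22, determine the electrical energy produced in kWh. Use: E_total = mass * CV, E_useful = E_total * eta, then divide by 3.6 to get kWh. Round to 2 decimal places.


Total energy = mass * CV = 8607 * 17.3 = 148901.1 MJ
Useful energy = total * eta = 148901.1 * 0.22 = 32758.24 MJ
Convert to kWh: 32758.24 / 3.6
Useful energy = 9099.51 kWh

9099.51


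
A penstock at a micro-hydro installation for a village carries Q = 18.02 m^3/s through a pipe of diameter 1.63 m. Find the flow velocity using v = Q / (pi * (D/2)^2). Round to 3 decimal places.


Compute pipe cross-sectional area:
  A = pi * (D/2)^2 = pi * (1.63/2)^2 = 2.0867 m^2
Calculate velocity:
  v = Q / A = 18.02 / 2.0867
  v = 8.636 m/s

8.636


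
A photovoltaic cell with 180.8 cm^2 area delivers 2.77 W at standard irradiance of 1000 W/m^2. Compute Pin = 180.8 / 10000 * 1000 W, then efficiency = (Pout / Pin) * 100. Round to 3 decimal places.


First compute the input power:
  Pin = area_cm2 / 10000 * G = 180.8 / 10000 * 1000 = 18.08 W
Then compute efficiency:
  Efficiency = (Pout / Pin) * 100 = (2.77 / 18.08) * 100
  Efficiency = 15.321%

15.321


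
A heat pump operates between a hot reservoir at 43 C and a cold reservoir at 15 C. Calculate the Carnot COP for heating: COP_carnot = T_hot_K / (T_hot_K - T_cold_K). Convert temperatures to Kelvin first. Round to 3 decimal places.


Convert to Kelvin:
  T_hot = 43 + 273.15 = 316.15 K
  T_cold = 15 + 273.15 = 288.15 K
Apply Carnot COP formula:
  COP = T_hot_K / (T_hot_K - T_cold_K) = 316.15 / 28.0
  COP = 11.291

11.291


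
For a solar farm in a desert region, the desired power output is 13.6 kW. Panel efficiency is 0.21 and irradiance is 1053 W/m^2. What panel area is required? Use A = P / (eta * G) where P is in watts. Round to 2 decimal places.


Convert target power to watts: P = 13.6 * 1000 = 13600.0 W
Compute denominator: eta * G = 0.21 * 1053 = 221.13
Required area A = P / (eta * G) = 13600.0 / 221.13
A = 61.50 m^2

61.50


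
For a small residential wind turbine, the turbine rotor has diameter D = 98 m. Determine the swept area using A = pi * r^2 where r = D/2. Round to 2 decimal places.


Compute the rotor radius:
  r = D / 2 = 98 / 2 = 49.0 m
Calculate swept area:
  A = pi * r^2 = pi * 49.0^2
  A = 7542.96 m^2

7542.96


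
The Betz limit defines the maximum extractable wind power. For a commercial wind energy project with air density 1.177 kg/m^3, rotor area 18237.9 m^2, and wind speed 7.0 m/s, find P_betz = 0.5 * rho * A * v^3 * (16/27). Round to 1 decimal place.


The Betz coefficient Cp_max = 16/27 = 0.5926
v^3 = 7.0^3 = 343.0
P_betz = 0.5 * rho * A * v^3 * Cp_max
P_betz = 0.5 * 1.177 * 18237.9 * 343.0 * 0.5926
P_betz = 2181582.5 W

2181582.5


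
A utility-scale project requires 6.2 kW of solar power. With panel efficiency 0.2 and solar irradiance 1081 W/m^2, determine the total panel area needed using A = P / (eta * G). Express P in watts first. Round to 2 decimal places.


Convert target power to watts: P = 6.2 * 1000 = 6200.0 W
Compute denominator: eta * G = 0.2 * 1081 = 216.2
Required area A = P / (eta * G) = 6200.0 / 216.2
A = 28.68 m^2

28.68


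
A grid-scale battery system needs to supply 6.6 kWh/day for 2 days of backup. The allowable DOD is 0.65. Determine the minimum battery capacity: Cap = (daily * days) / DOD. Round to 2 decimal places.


Total energy needed = daily * days = 6.6 * 2 = 13.2 kWh
Account for depth of discharge:
  Cap = total_energy / DOD = 13.2 / 0.65
  Cap = 20.31 kWh

20.31


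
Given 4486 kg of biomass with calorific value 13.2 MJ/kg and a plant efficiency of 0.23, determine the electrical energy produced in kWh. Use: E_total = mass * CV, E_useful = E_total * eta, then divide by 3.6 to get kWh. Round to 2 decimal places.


Total energy = mass * CV = 4486 * 13.2 = 59215.2 MJ
Useful energy = total * eta = 59215.2 * 0.23 = 13619.5 MJ
Convert to kWh: 13619.5 / 3.6
Useful energy = 3783.19 kWh

3783.19


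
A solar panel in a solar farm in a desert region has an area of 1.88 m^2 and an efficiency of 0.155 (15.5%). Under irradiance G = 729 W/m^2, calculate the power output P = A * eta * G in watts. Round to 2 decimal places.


Use the solar power formula P = A * eta * G.
Given: A = 1.88 m^2, eta = 0.155, G = 729 W/m^2
P = 1.88 * 0.155 * 729
P = 212.43 W

212.43


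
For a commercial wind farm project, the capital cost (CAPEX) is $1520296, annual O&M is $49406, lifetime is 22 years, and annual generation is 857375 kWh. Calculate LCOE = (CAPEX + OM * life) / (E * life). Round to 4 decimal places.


Total cost = CAPEX + OM * lifetime = 1520296 + 49406 * 22 = 1520296 + 1086932 = 2607228
Total generation = annual * lifetime = 857375 * 22 = 18862250 kWh
LCOE = 2607228 / 18862250
LCOE = 0.1382 $/kWh

0.1382


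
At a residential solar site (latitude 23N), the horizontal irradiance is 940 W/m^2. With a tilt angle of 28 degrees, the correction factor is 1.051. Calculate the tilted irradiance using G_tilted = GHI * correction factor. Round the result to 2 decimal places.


Identify the given values:
  GHI = 940 W/m^2, tilt correction factor = 1.051
Apply the formula G_tilted = GHI * factor:
  G_tilted = 940 * 1.051
  G_tilted = 987.94 W/m^2

987.94


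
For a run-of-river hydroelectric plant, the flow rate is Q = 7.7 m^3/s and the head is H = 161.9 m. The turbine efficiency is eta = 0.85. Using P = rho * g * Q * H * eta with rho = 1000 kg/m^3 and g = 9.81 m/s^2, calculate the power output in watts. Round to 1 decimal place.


Apply the hydropower formula P = rho * g * Q * H * eta
rho * g = 1000 * 9.81 = 9810.0
P = 9810.0 * 7.7 * 161.9 * 0.85
P = 10395024.3 W

10395024.3


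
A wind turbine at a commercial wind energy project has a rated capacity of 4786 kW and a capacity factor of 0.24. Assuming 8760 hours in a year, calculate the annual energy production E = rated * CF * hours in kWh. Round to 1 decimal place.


Annual energy = rated_kW * capacity_factor * hours_per_year
Given: P_rated = 4786 kW, CF = 0.24, hours = 8760
E = 4786 * 0.24 * 8760
E = 10062086.4 kWh

10062086.4


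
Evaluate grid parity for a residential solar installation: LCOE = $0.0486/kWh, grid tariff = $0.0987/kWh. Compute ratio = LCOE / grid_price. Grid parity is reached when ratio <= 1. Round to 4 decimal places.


Compare LCOE to grid price:
  LCOE = $0.0486/kWh, Grid price = $0.0987/kWh
  Ratio = LCOE / grid_price = 0.0486 / 0.0987 = 0.4924
  Grid parity achieved (ratio <= 1)? yes

0.4924


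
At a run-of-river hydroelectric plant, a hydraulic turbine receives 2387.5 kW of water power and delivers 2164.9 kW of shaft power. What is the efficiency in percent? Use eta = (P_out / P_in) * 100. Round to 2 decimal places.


Turbine efficiency = (output power / input power) * 100
eta = (2164.9 / 2387.5) * 100
eta = 90.68%

90.68


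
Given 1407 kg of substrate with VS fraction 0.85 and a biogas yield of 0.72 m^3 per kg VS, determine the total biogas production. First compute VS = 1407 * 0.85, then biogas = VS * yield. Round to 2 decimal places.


Compute volatile solids:
  VS = mass * VS_fraction = 1407 * 0.85 = 1195.95 kg
Calculate biogas volume:
  Biogas = VS * specific_yield = 1195.95 * 0.72
  Biogas = 861.08 m^3

861.08


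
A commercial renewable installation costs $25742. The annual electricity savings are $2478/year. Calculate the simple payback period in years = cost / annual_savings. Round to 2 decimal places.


Simple payback period = initial cost / annual savings
Payback = 25742 / 2478
Payback = 10.39 years

10.39


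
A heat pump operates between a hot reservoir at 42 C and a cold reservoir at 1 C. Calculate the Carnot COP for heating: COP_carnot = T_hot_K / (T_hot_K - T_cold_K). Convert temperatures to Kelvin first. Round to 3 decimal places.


Convert to Kelvin:
  T_hot = 42 + 273.15 = 315.15 K
  T_cold = 1 + 273.15 = 274.15 K
Apply Carnot COP formula:
  COP = T_hot_K / (T_hot_K - T_cold_K) = 315.15 / 41.0
  COP = 7.687

7.687


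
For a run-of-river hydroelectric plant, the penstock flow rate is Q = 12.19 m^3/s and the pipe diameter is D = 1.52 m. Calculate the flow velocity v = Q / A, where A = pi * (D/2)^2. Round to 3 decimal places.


Compute pipe cross-sectional area:
  A = pi * (D/2)^2 = pi * (1.52/2)^2 = 1.8146 m^2
Calculate velocity:
  v = Q / A = 12.19 / 1.8146
  v = 6.718 m/s

6.718


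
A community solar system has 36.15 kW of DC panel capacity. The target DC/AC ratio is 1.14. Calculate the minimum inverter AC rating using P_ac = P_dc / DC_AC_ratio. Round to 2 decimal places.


The inverter AC capacity is determined by the DC/AC ratio.
Given: P_dc = 36.15 kW, DC/AC ratio = 1.14
P_ac = P_dc / ratio = 36.15 / 1.14
P_ac = 31.71 kW

31.71


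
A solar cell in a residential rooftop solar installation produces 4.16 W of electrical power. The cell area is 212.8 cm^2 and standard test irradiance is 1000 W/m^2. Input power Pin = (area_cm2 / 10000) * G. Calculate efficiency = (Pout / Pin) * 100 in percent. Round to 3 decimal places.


First compute the input power:
  Pin = area_cm2 / 10000 * G = 212.8 / 10000 * 1000 = 21.28 W
Then compute efficiency:
  Efficiency = (Pout / Pin) * 100 = (4.16 / 21.28) * 100
  Efficiency = 19.549%

19.549


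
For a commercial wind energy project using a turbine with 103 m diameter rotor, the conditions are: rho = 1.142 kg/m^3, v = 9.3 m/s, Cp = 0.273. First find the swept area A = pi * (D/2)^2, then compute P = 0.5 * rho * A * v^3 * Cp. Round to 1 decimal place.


Step 1 -- Compute swept area:
  A = pi * (D/2)^2 = pi * (103/2)^2 = 8332.29 m^2
Step 2 -- Apply wind power equation:
  P = 0.5 * rho * A * v^3 * Cp
  v^3 = 9.3^3 = 804.357
  P = 0.5 * 1.142 * 8332.29 * 804.357 * 0.273
  P = 1044748.9 W

1044748.9


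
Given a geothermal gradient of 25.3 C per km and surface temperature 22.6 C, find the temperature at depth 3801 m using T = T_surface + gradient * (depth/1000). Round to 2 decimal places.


Convert depth to km: 3801 / 1000 = 3.801 km
Temperature increase = gradient * depth_km = 25.3 * 3.801 = 96.17 C
Temperature at depth = T_surface + delta_T = 22.6 + 96.17
T = 118.77 C

118.77


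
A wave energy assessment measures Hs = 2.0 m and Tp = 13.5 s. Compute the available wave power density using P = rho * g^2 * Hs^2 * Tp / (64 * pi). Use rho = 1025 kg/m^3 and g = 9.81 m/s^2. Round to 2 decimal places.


Apply wave power formula:
  g^2 = 9.81^2 = 96.2361
  Hs^2 = 2.0^2 = 4.0
  Numerator = rho * g^2 * Hs^2 * Tp = 1025 * 96.2361 * 4.0 * 13.5 = 5326668.14
  Denominator = 64 * pi = 201.0619
  P = 5326668.14 / 201.0619 = 26492.67 W/m

26492.67


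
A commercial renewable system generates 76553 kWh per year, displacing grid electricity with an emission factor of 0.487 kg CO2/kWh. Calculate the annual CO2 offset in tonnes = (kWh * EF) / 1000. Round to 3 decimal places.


CO2 offset in kg = generation * emission_factor
CO2 offset = 76553 * 0.487 = 37281.31 kg
Convert to tonnes:
  CO2 offset = 37281.31 / 1000 = 37.281 tonnes

37.281
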